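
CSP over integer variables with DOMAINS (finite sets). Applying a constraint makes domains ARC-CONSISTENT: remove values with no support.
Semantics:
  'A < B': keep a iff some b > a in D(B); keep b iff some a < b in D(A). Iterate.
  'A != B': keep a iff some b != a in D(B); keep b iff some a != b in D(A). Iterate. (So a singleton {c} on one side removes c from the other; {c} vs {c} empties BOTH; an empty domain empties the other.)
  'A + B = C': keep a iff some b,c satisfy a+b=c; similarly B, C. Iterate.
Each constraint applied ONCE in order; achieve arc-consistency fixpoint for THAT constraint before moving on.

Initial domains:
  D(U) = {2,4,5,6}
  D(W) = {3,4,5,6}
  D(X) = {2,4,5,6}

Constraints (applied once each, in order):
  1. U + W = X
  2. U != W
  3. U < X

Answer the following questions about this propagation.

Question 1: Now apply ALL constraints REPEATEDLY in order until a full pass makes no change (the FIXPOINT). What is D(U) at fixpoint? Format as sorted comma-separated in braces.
Answer: {2}

Derivation:
pass 0 (initial): D(U)={2,4,5,6}
pass 1: U {2,4,5,6}->{2}; W {3,4,5,6}->{3,4}; X {2,4,5,6}->{5,6}
pass 2: no change
Fixpoint after 2 passes: D(U) = {2}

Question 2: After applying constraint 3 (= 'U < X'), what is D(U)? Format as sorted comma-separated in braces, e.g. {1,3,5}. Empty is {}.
Answer: {2}

Derivation:
Constraint 1 (U + W = X) on D(U)={2,4,5,6} D(W)={3,4,5,6} D(X)={2,4,5,6}: U {2,4,5,6}->{2}; W {3,4,5,6}->{3,4}; X {2,4,5,6}->{5,6}
Constraint 2 (U != W) on D(U)={2} D(W)={3,4}: no change
Constraint 3 (U < X) on D(U)={2} D(X)={5,6}: no change
So after constraint 3: D(U) = {2}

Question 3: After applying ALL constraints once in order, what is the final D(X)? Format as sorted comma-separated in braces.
Answer: {5,6}

Derivation:
Constraint 1 (U + W = X) on D(U)={2,4,5,6} D(W)={3,4,5,6} D(X)={2,4,5,6}: U {2,4,5,6}->{2}; W {3,4,5,6}->{3,4}; X {2,4,5,6}->{5,6}
Constraint 2 (U != W) on D(U)={2} D(W)={3,4}: no change
Constraint 3 (U < X) on D(U)={2} D(X)={5,6}: no change
So after all 3 constraints: D(X) = {5,6}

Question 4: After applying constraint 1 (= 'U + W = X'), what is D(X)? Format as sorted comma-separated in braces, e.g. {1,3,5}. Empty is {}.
Answer: {5,6}

Derivation:
Constraint 1 (U + W = X) on D(U)={2,4,5,6} D(W)={3,4,5,6} D(X)={2,4,5,6}: U {2,4,5,6}->{2}; W {3,4,5,6}->{3,4}; X {2,4,5,6}->{5,6}
So after constraint 1: D(X) = {5,6}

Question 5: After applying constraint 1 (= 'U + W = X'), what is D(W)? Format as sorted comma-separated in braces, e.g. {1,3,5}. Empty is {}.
Constraint 1 (U + W = X) on D(U)={2,4,5,6} D(W)={3,4,5,6} D(X)={2,4,5,6}: U {2,4,5,6}->{2}; W {3,4,5,6}->{3,4}; X {2,4,5,6}->{5,6}
So after constraint 1: D(W) = {3,4}

Answer: {3,4}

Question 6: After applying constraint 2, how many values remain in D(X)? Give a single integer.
Constraint 1 (U + W = X) on D(U)={2,4,5,6} D(W)={3,4,5,6} D(X)={2,4,5,6}: U {2,4,5,6}->{2}; W {3,4,5,6}->{3,4}; X {2,4,5,6}->{5,6}
Constraint 2 (U != W) on D(U)={2} D(W)={3,4}: no change
So after constraint 2: D(X)={5,6}, size = 2

Answer: 2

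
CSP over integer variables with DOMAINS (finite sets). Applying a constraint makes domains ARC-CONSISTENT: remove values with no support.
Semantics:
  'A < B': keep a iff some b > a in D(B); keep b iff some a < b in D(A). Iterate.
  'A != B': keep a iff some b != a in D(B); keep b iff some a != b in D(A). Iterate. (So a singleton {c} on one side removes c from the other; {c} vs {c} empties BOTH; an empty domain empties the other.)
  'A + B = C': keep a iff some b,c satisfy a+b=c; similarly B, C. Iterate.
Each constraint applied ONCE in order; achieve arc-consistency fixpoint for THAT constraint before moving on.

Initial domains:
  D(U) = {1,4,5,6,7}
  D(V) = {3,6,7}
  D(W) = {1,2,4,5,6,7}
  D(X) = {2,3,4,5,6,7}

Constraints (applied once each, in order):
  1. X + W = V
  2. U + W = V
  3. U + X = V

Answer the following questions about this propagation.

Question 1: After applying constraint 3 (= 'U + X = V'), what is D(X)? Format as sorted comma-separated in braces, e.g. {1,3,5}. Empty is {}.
Constraint 1 (X + W = V) on D(X)={2,3,4,5,6,7} D(W)={1,2,4,5,6,7} D(V)={3,6,7}: X {2,3,4,5,6,7}->{2,3,4,5,6}; W {1,2,4,5,6,7}->{1,2,4,5}
Constraint 2 (U + W = V) on D(U)={1,4,5,6,7} D(W)={1,2,4,5} D(V)={3,6,7}: U {1,4,5,6,7}->{1,4,5,6}; W {1,2,4,5}->{1,2,5}
Constraint 3 (U + X = V) on D(U)={1,4,5,6} D(X)={2,3,4,5,6} D(V)={3,6,7}: U {1,4,5,6}->{1,4,5}; X {2,3,4,5,6}->{2,3,5,6}
So after constraint 3: D(X) = {2,3,5,6}

Answer: {2,3,5,6}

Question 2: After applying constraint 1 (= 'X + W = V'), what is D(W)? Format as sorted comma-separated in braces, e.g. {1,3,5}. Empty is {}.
Constraint 1 (X + W = V) on D(X)={2,3,4,5,6,7} D(W)={1,2,4,5,6,7} D(V)={3,6,7}: X {2,3,4,5,6,7}->{2,3,4,5,6}; W {1,2,4,5,6,7}->{1,2,4,5}
So after constraint 1: D(W) = {1,2,4,5}

Answer: {1,2,4,5}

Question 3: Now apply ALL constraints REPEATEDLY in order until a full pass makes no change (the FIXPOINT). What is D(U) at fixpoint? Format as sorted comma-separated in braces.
pass 0 (initial): D(U)={1,4,5,6,7}
pass 1: U {1,4,5,6,7}->{1,4,5}; W {1,2,4,5,6,7}->{1,2,5}; X {2,3,4,5,6,7}->{2,3,5,6}
pass 2: X {2,3,5,6}->{2,5,6}
pass 3: no change
Fixpoint after 3 passes: D(U) = {1,4,5}

Answer: {1,4,5}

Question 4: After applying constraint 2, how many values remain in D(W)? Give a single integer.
Answer: 3

Derivation:
Constraint 1 (X + W = V) on D(X)={2,3,4,5,6,7} D(W)={1,2,4,5,6,7} D(V)={3,6,7}: X {2,3,4,5,6,7}->{2,3,4,5,6}; W {1,2,4,5,6,7}->{1,2,4,5}
Constraint 2 (U + W = V) on D(U)={1,4,5,6,7} D(W)={1,2,4,5} D(V)={3,6,7}: U {1,4,5,6,7}->{1,4,5,6}; W {1,2,4,5}->{1,2,5}
So after constraint 2: D(W)={1,2,5}, size = 3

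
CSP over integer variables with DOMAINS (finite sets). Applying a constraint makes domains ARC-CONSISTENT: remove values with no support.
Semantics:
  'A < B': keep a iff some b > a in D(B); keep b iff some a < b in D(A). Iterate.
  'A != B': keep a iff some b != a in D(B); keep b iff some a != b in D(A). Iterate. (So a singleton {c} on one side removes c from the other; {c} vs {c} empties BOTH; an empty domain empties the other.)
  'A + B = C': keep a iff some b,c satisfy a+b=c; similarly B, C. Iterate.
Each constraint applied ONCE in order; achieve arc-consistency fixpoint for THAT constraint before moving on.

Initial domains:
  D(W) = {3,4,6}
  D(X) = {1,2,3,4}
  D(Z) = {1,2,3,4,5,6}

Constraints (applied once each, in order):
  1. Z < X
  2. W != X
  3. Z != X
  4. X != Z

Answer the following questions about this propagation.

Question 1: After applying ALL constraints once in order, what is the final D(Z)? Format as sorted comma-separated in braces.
Constraint 1 (Z < X) on D(Z)={1,2,3,4,5,6} D(X)={1,2,3,4}: Z {1,2,3,4,5,6}->{1,2,3}; X {1,2,3,4}->{2,3,4}
Constraint 2 (W != X) on D(W)={3,4,6} D(X)={2,3,4}: no change
Constraint 3 (Z != X) on D(Z)={1,2,3} D(X)={2,3,4}: no change
Constraint 4 (X != Z) on D(X)={2,3,4} D(Z)={1,2,3}: no change
So after all 4 constraints: D(Z) = {1,2,3}

Answer: {1,2,3}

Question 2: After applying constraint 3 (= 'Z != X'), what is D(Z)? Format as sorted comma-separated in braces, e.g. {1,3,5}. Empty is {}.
Constraint 1 (Z < X) on D(Z)={1,2,3,4,5,6} D(X)={1,2,3,4}: Z {1,2,3,4,5,6}->{1,2,3}; X {1,2,3,4}->{2,3,4}
Constraint 2 (W != X) on D(W)={3,4,6} D(X)={2,3,4}: no change
Constraint 3 (Z != X) on D(Z)={1,2,3} D(X)={2,3,4}: no change
So after constraint 3: D(Z) = {1,2,3}

Answer: {1,2,3}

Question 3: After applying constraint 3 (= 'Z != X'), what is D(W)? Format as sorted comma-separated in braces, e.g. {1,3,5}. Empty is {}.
Constraint 1 (Z < X) on D(Z)={1,2,3,4,5,6} D(X)={1,2,3,4}: Z {1,2,3,4,5,6}->{1,2,3}; X {1,2,3,4}->{2,3,4}
Constraint 2 (W != X) on D(W)={3,4,6} D(X)={2,3,4}: no change
Constraint 3 (Z != X) on D(Z)={1,2,3} D(X)={2,3,4}: no change
So after constraint 3: D(W) = {3,4,6}

Answer: {3,4,6}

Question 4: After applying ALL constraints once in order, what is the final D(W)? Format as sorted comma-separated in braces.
Answer: {3,4,6}

Derivation:
Constraint 1 (Z < X) on D(Z)={1,2,3,4,5,6} D(X)={1,2,3,4}: Z {1,2,3,4,5,6}->{1,2,3}; X {1,2,3,4}->{2,3,4}
Constraint 2 (W != X) on D(W)={3,4,6} D(X)={2,3,4}: no change
Constraint 3 (Z != X) on D(Z)={1,2,3} D(X)={2,3,4}: no change
Constraint 4 (X != Z) on D(X)={2,3,4} D(Z)={1,2,3}: no change
So after all 4 constraints: D(W) = {3,4,6}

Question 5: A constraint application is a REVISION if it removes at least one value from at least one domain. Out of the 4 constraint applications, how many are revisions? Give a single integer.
Constraint 1 (Z < X) on D(Z)={1,2,3,4,5,6} D(X)={1,2,3,4}: Z {1,2,3,4,5,6}->{1,2,3}; X {1,2,3,4}->{2,3,4} => REVISION
Constraint 2 (W != X) on D(W)={3,4,6} D(X)={2,3,4}: no change => not a revision
Constraint 3 (Z != X) on D(Z)={1,2,3} D(X)={2,3,4}: no change => not a revision
Constraint 4 (X != Z) on D(X)={2,3,4} D(Z)={1,2,3}: no change => not a revision
Total revisions = 1

Answer: 1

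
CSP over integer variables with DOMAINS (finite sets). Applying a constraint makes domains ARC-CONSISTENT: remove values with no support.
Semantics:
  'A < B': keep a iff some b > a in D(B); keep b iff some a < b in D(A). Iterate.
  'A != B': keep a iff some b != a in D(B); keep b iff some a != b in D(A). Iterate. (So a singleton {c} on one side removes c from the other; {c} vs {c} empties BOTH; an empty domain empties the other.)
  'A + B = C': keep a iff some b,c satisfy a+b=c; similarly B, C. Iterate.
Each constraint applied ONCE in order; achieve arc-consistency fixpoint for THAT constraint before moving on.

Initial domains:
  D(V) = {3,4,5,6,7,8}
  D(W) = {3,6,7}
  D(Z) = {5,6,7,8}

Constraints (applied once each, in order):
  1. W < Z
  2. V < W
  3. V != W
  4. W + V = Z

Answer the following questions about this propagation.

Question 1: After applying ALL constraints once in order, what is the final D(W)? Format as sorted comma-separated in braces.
Constraint 1 (W < Z) on D(W)={3,6,7} D(Z)={5,6,7,8}: no change
Constraint 2 (V < W) on D(V)={3,4,5,6,7,8} D(W)={3,6,7}: V {3,4,5,6,7,8}->{3,4,5,6}; W {3,6,7}->{6,7}
Constraint 3 (V != W) on D(V)={3,4,5,6} D(W)={6,7}: no change
Constraint 4 (W + V = Z) on D(W)={6,7} D(V)={3,4,5,6} D(Z)={5,6,7,8}: W {6,7}->{}; V {3,4,5,6}->{}; Z {5,6,7,8}->{}
So after all 4 constraints: D(W) = {}

Answer: {}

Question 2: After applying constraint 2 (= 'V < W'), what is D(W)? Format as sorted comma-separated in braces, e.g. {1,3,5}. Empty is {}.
Answer: {6,7}

Derivation:
Constraint 1 (W < Z) on D(W)={3,6,7} D(Z)={5,6,7,8}: no change
Constraint 2 (V < W) on D(V)={3,4,5,6,7,8} D(W)={3,6,7}: V {3,4,5,6,7,8}->{3,4,5,6}; W {3,6,7}->{6,7}
So after constraint 2: D(W) = {6,7}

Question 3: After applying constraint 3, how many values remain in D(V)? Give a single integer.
Constraint 1 (W < Z) on D(W)={3,6,7} D(Z)={5,6,7,8}: no change
Constraint 2 (V < W) on D(V)={3,4,5,6,7,8} D(W)={3,6,7}: V {3,4,5,6,7,8}->{3,4,5,6}; W {3,6,7}->{6,7}
Constraint 3 (V != W) on D(V)={3,4,5,6} D(W)={6,7}: no change
So after constraint 3: D(V)={3,4,5,6}, size = 4

Answer: 4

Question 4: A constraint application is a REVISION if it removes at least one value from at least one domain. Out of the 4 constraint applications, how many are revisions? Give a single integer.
Answer: 2

Derivation:
Constraint 1 (W < Z) on D(W)={3,6,7} D(Z)={5,6,7,8}: no change => not a revision
Constraint 2 (V < W) on D(V)={3,4,5,6,7,8} D(W)={3,6,7}: V {3,4,5,6,7,8}->{3,4,5,6}; W {3,6,7}->{6,7} => REVISION
Constraint 3 (V != W) on D(V)={3,4,5,6} D(W)={6,7}: no change => not a revision
Constraint 4 (W + V = Z) on D(W)={6,7} D(V)={3,4,5,6} D(Z)={5,6,7,8}: W {6,7}->{}; V {3,4,5,6}->{}; Z {5,6,7,8}->{} => REVISION
Total revisions = 2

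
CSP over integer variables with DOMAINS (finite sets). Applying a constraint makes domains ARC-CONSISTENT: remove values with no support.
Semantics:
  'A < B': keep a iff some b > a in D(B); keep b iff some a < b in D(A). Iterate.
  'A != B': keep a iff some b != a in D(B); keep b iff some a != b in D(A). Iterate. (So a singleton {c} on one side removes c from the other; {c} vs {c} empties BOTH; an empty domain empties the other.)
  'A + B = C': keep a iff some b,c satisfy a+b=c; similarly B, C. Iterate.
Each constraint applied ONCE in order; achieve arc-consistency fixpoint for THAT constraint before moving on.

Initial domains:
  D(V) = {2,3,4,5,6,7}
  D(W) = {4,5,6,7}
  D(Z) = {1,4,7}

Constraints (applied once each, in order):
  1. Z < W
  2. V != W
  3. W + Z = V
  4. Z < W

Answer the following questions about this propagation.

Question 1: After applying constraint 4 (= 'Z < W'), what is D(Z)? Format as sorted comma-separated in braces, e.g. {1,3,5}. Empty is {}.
Constraint 1 (Z < W) on D(Z)={1,4,7} D(W)={4,5,6,7}: Z {1,4,7}->{1,4}
Constraint 2 (V != W) on D(V)={2,3,4,5,6,7} D(W)={4,5,6,7}: no change
Constraint 3 (W + Z = V) on D(W)={4,5,6,7} D(Z)={1,4} D(V)={2,3,4,5,6,7}: W {4,5,6,7}->{4,5,6}; Z {1,4}->{1}; V {2,3,4,5,6,7}->{5,6,7}
Constraint 4 (Z < W) on D(Z)={1} D(W)={4,5,6}: no change
So after constraint 4: D(Z) = {1}

Answer: {1}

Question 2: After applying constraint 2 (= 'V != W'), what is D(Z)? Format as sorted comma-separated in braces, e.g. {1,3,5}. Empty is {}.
Constraint 1 (Z < W) on D(Z)={1,4,7} D(W)={4,5,6,7}: Z {1,4,7}->{1,4}
Constraint 2 (V != W) on D(V)={2,3,4,5,6,7} D(W)={4,5,6,7}: no change
So after constraint 2: D(Z) = {1,4}

Answer: {1,4}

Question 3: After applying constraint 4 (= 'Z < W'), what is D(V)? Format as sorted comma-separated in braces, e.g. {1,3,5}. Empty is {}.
Constraint 1 (Z < W) on D(Z)={1,4,7} D(W)={4,5,6,7}: Z {1,4,7}->{1,4}
Constraint 2 (V != W) on D(V)={2,3,4,5,6,7} D(W)={4,5,6,7}: no change
Constraint 3 (W + Z = V) on D(W)={4,5,6,7} D(Z)={1,4} D(V)={2,3,4,5,6,7}: W {4,5,6,7}->{4,5,6}; Z {1,4}->{1}; V {2,3,4,5,6,7}->{5,6,7}
Constraint 4 (Z < W) on D(Z)={1} D(W)={4,5,6}: no change
So after constraint 4: D(V) = {5,6,7}

Answer: {5,6,7}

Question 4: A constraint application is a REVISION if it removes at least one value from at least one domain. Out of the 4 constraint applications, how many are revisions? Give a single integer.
Answer: 2

Derivation:
Constraint 1 (Z < W) on D(Z)={1,4,7} D(W)={4,5,6,7}: Z {1,4,7}->{1,4} => REVISION
Constraint 2 (V != W) on D(V)={2,3,4,5,6,7} D(W)={4,5,6,7}: no change => not a revision
Constraint 3 (W + Z = V) on D(W)={4,5,6,7} D(Z)={1,4} D(V)={2,3,4,5,6,7}: W {4,5,6,7}->{4,5,6}; Z {1,4}->{1}; V {2,3,4,5,6,7}->{5,6,7} => REVISION
Constraint 4 (Z < W) on D(Z)={1} D(W)={4,5,6}: no change => not a revision
Total revisions = 2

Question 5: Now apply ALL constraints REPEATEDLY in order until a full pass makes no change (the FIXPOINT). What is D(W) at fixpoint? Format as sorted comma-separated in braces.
pass 0 (initial): D(W)={4,5,6,7}
pass 1: V {2,3,4,5,6,7}->{5,6,7}; W {4,5,6,7}->{4,5,6}; Z {1,4,7}->{1}
pass 2: no change
Fixpoint after 2 passes: D(W) = {4,5,6}

Answer: {4,5,6}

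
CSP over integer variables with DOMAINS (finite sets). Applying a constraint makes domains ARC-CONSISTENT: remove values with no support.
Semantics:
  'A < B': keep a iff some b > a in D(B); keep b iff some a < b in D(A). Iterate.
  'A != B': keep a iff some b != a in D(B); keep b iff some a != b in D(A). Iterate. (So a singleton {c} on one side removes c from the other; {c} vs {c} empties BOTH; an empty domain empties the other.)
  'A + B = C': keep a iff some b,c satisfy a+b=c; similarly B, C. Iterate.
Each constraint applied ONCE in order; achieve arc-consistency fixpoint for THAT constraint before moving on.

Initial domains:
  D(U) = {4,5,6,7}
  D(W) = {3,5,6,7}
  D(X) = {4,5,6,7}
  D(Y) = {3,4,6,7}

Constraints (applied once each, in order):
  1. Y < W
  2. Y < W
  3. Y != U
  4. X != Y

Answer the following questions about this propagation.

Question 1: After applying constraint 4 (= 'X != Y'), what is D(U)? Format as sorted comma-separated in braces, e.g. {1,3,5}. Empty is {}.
Answer: {4,5,6,7}

Derivation:
Constraint 1 (Y < W) on D(Y)={3,4,6,7} D(W)={3,5,6,7}: Y {3,4,6,7}->{3,4,6}; W {3,5,6,7}->{5,6,7}
Constraint 2 (Y < W) on D(Y)={3,4,6} D(W)={5,6,7}: no change
Constraint 3 (Y != U) on D(Y)={3,4,6} D(U)={4,5,6,7}: no change
Constraint 4 (X != Y) on D(X)={4,5,6,7} D(Y)={3,4,6}: no change
So after constraint 4: D(U) = {4,5,6,7}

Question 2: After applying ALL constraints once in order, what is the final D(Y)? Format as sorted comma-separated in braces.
Constraint 1 (Y < W) on D(Y)={3,4,6,7} D(W)={3,5,6,7}: Y {3,4,6,7}->{3,4,6}; W {3,5,6,7}->{5,6,7}
Constraint 2 (Y < W) on D(Y)={3,4,6} D(W)={5,6,7}: no change
Constraint 3 (Y != U) on D(Y)={3,4,6} D(U)={4,5,6,7}: no change
Constraint 4 (X != Y) on D(X)={4,5,6,7} D(Y)={3,4,6}: no change
So after all 4 constraints: D(Y) = {3,4,6}

Answer: {3,4,6}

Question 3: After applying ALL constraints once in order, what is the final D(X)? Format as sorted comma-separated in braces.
Constraint 1 (Y < W) on D(Y)={3,4,6,7} D(W)={3,5,6,7}: Y {3,4,6,7}->{3,4,6}; W {3,5,6,7}->{5,6,7}
Constraint 2 (Y < W) on D(Y)={3,4,6} D(W)={5,6,7}: no change
Constraint 3 (Y != U) on D(Y)={3,4,6} D(U)={4,5,6,7}: no change
Constraint 4 (X != Y) on D(X)={4,5,6,7} D(Y)={3,4,6}: no change
So after all 4 constraints: D(X) = {4,5,6,7}

Answer: {4,5,6,7}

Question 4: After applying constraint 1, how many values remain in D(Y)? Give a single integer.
Constraint 1 (Y < W) on D(Y)={3,4,6,7} D(W)={3,5,6,7}: Y {3,4,6,7}->{3,4,6}; W {3,5,6,7}->{5,6,7}
So after constraint 1: D(Y)={3,4,6}, size = 3

Answer: 3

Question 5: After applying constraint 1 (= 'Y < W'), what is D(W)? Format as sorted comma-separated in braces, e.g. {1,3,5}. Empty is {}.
Answer: {5,6,7}

Derivation:
Constraint 1 (Y < W) on D(Y)={3,4,6,7} D(W)={3,5,6,7}: Y {3,4,6,7}->{3,4,6}; W {3,5,6,7}->{5,6,7}
So after constraint 1: D(W) = {5,6,7}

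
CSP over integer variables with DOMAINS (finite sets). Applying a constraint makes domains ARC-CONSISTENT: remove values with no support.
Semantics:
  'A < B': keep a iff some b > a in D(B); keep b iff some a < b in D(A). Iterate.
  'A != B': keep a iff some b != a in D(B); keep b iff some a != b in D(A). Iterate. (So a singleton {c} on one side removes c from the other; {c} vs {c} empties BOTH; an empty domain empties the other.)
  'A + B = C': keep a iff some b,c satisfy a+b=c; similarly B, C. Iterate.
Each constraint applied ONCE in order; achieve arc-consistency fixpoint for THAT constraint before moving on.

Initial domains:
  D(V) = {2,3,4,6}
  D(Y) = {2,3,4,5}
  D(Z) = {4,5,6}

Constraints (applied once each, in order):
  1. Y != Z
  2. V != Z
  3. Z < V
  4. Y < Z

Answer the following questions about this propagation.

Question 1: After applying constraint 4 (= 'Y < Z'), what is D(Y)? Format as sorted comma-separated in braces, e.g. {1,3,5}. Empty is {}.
Constraint 1 (Y != Z) on D(Y)={2,3,4,5} D(Z)={4,5,6}: no change
Constraint 2 (V != Z) on D(V)={2,3,4,6} D(Z)={4,5,6}: no change
Constraint 3 (Z < V) on D(Z)={4,5,6} D(V)={2,3,4,6}: Z {4,5,6}->{4,5}; V {2,3,4,6}->{6}
Constraint 4 (Y < Z) on D(Y)={2,3,4,5} D(Z)={4,5}: Y {2,3,4,5}->{2,3,4}
So after constraint 4: D(Y) = {2,3,4}

Answer: {2,3,4}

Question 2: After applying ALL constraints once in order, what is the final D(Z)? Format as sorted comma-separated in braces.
Answer: {4,5}

Derivation:
Constraint 1 (Y != Z) on D(Y)={2,3,4,5} D(Z)={4,5,6}: no change
Constraint 2 (V != Z) on D(V)={2,3,4,6} D(Z)={4,5,6}: no change
Constraint 3 (Z < V) on D(Z)={4,5,6} D(V)={2,3,4,6}: Z {4,5,6}->{4,5}; V {2,3,4,6}->{6}
Constraint 4 (Y < Z) on D(Y)={2,3,4,5} D(Z)={4,5}: Y {2,3,4,5}->{2,3,4}
So after all 4 constraints: D(Z) = {4,5}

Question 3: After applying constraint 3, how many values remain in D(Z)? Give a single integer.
Constraint 1 (Y != Z) on D(Y)={2,3,4,5} D(Z)={4,5,6}: no change
Constraint 2 (V != Z) on D(V)={2,3,4,6} D(Z)={4,5,6}: no change
Constraint 3 (Z < V) on D(Z)={4,5,6} D(V)={2,3,4,6}: Z {4,5,6}->{4,5}; V {2,3,4,6}->{6}
So after constraint 3: D(Z)={4,5}, size = 2

Answer: 2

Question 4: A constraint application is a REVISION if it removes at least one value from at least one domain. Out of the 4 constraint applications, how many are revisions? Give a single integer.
Answer: 2

Derivation:
Constraint 1 (Y != Z) on D(Y)={2,3,4,5} D(Z)={4,5,6}: no change => not a revision
Constraint 2 (V != Z) on D(V)={2,3,4,6} D(Z)={4,5,6}: no change => not a revision
Constraint 3 (Z < V) on D(Z)={4,5,6} D(V)={2,3,4,6}: Z {4,5,6}->{4,5}; V {2,3,4,6}->{6} => REVISION
Constraint 4 (Y < Z) on D(Y)={2,3,4,5} D(Z)={4,5}: Y {2,3,4,5}->{2,3,4} => REVISION
Total revisions = 2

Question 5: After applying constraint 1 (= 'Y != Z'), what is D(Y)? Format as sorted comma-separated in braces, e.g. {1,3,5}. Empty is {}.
Constraint 1 (Y != Z) on D(Y)={2,3,4,5} D(Z)={4,5,6}: no change
So after constraint 1: D(Y) = {2,3,4,5}

Answer: {2,3,4,5}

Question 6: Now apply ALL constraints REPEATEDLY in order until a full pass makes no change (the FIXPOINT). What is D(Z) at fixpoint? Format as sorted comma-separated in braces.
pass 0 (initial): D(Z)={4,5,6}
pass 1: V {2,3,4,6}->{6}; Y {2,3,4,5}->{2,3,4}; Z {4,5,6}->{4,5}
pass 2: no change
Fixpoint after 2 passes: D(Z) = {4,5}

Answer: {4,5}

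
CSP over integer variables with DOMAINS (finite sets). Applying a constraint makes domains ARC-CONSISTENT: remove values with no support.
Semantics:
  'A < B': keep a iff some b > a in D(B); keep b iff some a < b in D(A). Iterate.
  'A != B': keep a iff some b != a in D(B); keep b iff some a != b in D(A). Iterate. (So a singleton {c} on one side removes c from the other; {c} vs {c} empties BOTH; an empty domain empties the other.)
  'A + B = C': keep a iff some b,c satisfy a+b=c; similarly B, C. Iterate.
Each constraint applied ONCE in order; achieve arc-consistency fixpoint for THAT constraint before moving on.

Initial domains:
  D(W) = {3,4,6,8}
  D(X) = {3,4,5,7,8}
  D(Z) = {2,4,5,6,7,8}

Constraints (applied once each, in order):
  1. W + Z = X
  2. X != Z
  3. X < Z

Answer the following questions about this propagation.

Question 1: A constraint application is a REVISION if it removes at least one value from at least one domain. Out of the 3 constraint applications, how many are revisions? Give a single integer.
Answer: 2

Derivation:
Constraint 1 (W + Z = X) on D(W)={3,4,6,8} D(Z)={2,4,5,6,7,8} D(X)={3,4,5,7,8}: W {3,4,6,8}->{3,4,6}; Z {2,4,5,6,7,8}->{2,4,5}; X {3,4,5,7,8}->{5,7,8} => REVISION
Constraint 2 (X != Z) on D(X)={5,7,8} D(Z)={2,4,5}: no change => not a revision
Constraint 3 (X < Z) on D(X)={5,7,8} D(Z)={2,4,5}: X {5,7,8}->{}; Z {2,4,5}->{} => REVISION
Total revisions = 2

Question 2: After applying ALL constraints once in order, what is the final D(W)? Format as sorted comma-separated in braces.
Constraint 1 (W + Z = X) on D(W)={3,4,6,8} D(Z)={2,4,5,6,7,8} D(X)={3,4,5,7,8}: W {3,4,6,8}->{3,4,6}; Z {2,4,5,6,7,8}->{2,4,5}; X {3,4,5,7,8}->{5,7,8}
Constraint 2 (X != Z) on D(X)={5,7,8} D(Z)={2,4,5}: no change
Constraint 3 (X < Z) on D(X)={5,7,8} D(Z)={2,4,5}: X {5,7,8}->{}; Z {2,4,5}->{}
So after all 3 constraints: D(W) = {3,4,6}

Answer: {3,4,6}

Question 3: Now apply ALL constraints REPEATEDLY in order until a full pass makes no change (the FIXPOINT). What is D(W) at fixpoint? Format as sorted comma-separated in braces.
pass 0 (initial): D(W)={3,4,6,8}
pass 1: W {3,4,6,8}->{3,4,6}; X {3,4,5,7,8}->{}; Z {2,4,5,6,7,8}->{}
pass 2: W {3,4,6}->{}
pass 3: no change
Fixpoint after 3 passes: D(W) = {}

Answer: {}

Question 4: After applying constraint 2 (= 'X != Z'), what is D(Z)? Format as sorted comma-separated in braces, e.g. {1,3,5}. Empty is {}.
Answer: {2,4,5}

Derivation:
Constraint 1 (W + Z = X) on D(W)={3,4,6,8} D(Z)={2,4,5,6,7,8} D(X)={3,4,5,7,8}: W {3,4,6,8}->{3,4,6}; Z {2,4,5,6,7,8}->{2,4,5}; X {3,4,5,7,8}->{5,7,8}
Constraint 2 (X != Z) on D(X)={5,7,8} D(Z)={2,4,5}: no change
So after constraint 2: D(Z) = {2,4,5}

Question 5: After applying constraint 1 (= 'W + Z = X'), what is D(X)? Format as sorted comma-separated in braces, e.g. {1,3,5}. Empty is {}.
Constraint 1 (W + Z = X) on D(W)={3,4,6,8} D(Z)={2,4,5,6,7,8} D(X)={3,4,5,7,8}: W {3,4,6,8}->{3,4,6}; Z {2,4,5,6,7,8}->{2,4,5}; X {3,4,5,7,8}->{5,7,8}
So after constraint 1: D(X) = {5,7,8}

Answer: {5,7,8}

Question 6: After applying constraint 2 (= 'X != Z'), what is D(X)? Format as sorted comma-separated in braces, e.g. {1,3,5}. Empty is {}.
Answer: {5,7,8}

Derivation:
Constraint 1 (W + Z = X) on D(W)={3,4,6,8} D(Z)={2,4,5,6,7,8} D(X)={3,4,5,7,8}: W {3,4,6,8}->{3,4,6}; Z {2,4,5,6,7,8}->{2,4,5}; X {3,4,5,7,8}->{5,7,8}
Constraint 2 (X != Z) on D(X)={5,7,8} D(Z)={2,4,5}: no change
So after constraint 2: D(X) = {5,7,8}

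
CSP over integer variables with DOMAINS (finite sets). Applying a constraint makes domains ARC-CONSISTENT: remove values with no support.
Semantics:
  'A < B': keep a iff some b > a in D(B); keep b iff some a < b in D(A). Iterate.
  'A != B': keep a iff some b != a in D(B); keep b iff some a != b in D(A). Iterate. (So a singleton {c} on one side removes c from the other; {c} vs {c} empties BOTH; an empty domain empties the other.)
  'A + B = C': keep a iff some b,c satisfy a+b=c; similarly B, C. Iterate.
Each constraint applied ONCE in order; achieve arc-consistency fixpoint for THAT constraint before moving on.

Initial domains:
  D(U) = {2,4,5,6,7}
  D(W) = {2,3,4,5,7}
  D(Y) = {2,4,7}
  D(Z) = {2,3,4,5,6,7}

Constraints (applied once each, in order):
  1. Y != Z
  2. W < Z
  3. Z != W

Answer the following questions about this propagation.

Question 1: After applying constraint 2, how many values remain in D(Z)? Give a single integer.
Answer: 5

Derivation:
Constraint 1 (Y != Z) on D(Y)={2,4,7} D(Z)={2,3,4,5,6,7}: no change
Constraint 2 (W < Z) on D(W)={2,3,4,5,7} D(Z)={2,3,4,5,6,7}: W {2,3,4,5,7}->{2,3,4,5}; Z {2,3,4,5,6,7}->{3,4,5,6,7}
So after constraint 2: D(Z)={3,4,5,6,7}, size = 5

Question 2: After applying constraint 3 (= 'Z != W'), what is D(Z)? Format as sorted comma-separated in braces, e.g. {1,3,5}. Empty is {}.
Constraint 1 (Y != Z) on D(Y)={2,4,7} D(Z)={2,3,4,5,6,7}: no change
Constraint 2 (W < Z) on D(W)={2,3,4,5,7} D(Z)={2,3,4,5,6,7}: W {2,3,4,5,7}->{2,3,4,5}; Z {2,3,4,5,6,7}->{3,4,5,6,7}
Constraint 3 (Z != W) on D(Z)={3,4,5,6,7} D(W)={2,3,4,5}: no change
So after constraint 3: D(Z) = {3,4,5,6,7}

Answer: {3,4,5,6,7}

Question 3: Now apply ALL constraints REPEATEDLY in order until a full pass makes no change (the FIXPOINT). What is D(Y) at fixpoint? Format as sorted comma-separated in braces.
pass 0 (initial): D(Y)={2,4,7}
pass 1: W {2,3,4,5,7}->{2,3,4,5}; Z {2,3,4,5,6,7}->{3,4,5,6,7}
pass 2: no change
Fixpoint after 2 passes: D(Y) = {2,4,7}

Answer: {2,4,7}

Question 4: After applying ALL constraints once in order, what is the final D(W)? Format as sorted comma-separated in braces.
Constraint 1 (Y != Z) on D(Y)={2,4,7} D(Z)={2,3,4,5,6,7}: no change
Constraint 2 (W < Z) on D(W)={2,3,4,5,7} D(Z)={2,3,4,5,6,7}: W {2,3,4,5,7}->{2,3,4,5}; Z {2,3,4,5,6,7}->{3,4,5,6,7}
Constraint 3 (Z != W) on D(Z)={3,4,5,6,7} D(W)={2,3,4,5}: no change
So after all 3 constraints: D(W) = {2,3,4,5}

Answer: {2,3,4,5}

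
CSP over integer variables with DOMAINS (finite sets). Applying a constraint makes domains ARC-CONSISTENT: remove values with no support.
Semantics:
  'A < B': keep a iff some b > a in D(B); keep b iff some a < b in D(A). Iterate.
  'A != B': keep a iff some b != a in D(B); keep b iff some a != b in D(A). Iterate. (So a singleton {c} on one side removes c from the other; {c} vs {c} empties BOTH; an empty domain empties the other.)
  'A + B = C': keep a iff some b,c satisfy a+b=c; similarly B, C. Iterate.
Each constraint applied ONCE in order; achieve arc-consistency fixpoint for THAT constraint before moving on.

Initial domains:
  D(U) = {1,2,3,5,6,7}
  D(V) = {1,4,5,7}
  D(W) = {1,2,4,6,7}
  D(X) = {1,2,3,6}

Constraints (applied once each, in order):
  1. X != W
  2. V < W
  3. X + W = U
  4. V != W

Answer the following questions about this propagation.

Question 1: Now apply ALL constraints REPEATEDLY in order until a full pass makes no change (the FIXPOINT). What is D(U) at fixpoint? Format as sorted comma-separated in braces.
Answer: {3,5,6,7}

Derivation:
pass 0 (initial): D(U)={1,2,3,5,6,7}
pass 1: U {1,2,3,5,6,7}->{3,5,6,7}; V {1,4,5,7}->{1,4,5}; W {1,2,4,6,7}->{2,4,6}; X {1,2,3,6}->{1,2,3}
pass 2: no change
Fixpoint after 2 passes: D(U) = {3,5,6,7}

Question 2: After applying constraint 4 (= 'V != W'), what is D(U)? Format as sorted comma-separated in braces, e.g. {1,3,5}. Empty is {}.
Constraint 1 (X != W) on D(X)={1,2,3,6} D(W)={1,2,4,6,7}: no change
Constraint 2 (V < W) on D(V)={1,4,5,7} D(W)={1,2,4,6,7}: V {1,4,5,7}->{1,4,5}; W {1,2,4,6,7}->{2,4,6,7}
Constraint 3 (X + W = U) on D(X)={1,2,3,6} D(W)={2,4,6,7} D(U)={1,2,3,5,6,7}: X {1,2,3,6}->{1,2,3}; W {2,4,6,7}->{2,4,6}; U {1,2,3,5,6,7}->{3,5,6,7}
Constraint 4 (V != W) on D(V)={1,4,5} D(W)={2,4,6}: no change
So after constraint 4: D(U) = {3,5,6,7}

Answer: {3,5,6,7}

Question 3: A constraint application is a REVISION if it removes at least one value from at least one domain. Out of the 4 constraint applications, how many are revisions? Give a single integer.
Answer: 2

Derivation:
Constraint 1 (X != W) on D(X)={1,2,3,6} D(W)={1,2,4,6,7}: no change => not a revision
Constraint 2 (V < W) on D(V)={1,4,5,7} D(W)={1,2,4,6,7}: V {1,4,5,7}->{1,4,5}; W {1,2,4,6,7}->{2,4,6,7} => REVISION
Constraint 3 (X + W = U) on D(X)={1,2,3,6} D(W)={2,4,6,7} D(U)={1,2,3,5,6,7}: X {1,2,3,6}->{1,2,3}; W {2,4,6,7}->{2,4,6}; U {1,2,3,5,6,7}->{3,5,6,7} => REVISION
Constraint 4 (V != W) on D(V)={1,4,5} D(W)={2,4,6}: no change => not a revision
Total revisions = 2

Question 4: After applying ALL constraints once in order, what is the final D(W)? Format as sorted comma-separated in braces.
Answer: {2,4,6}

Derivation:
Constraint 1 (X != W) on D(X)={1,2,3,6} D(W)={1,2,4,6,7}: no change
Constraint 2 (V < W) on D(V)={1,4,5,7} D(W)={1,2,4,6,7}: V {1,4,5,7}->{1,4,5}; W {1,2,4,6,7}->{2,4,6,7}
Constraint 3 (X + W = U) on D(X)={1,2,3,6} D(W)={2,4,6,7} D(U)={1,2,3,5,6,7}: X {1,2,3,6}->{1,2,3}; W {2,4,6,7}->{2,4,6}; U {1,2,3,5,6,7}->{3,5,6,7}
Constraint 4 (V != W) on D(V)={1,4,5} D(W)={2,4,6}: no change
So after all 4 constraints: D(W) = {2,4,6}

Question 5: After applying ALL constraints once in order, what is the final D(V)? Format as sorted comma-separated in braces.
Answer: {1,4,5}

Derivation:
Constraint 1 (X != W) on D(X)={1,2,3,6} D(W)={1,2,4,6,7}: no change
Constraint 2 (V < W) on D(V)={1,4,5,7} D(W)={1,2,4,6,7}: V {1,4,5,7}->{1,4,5}; W {1,2,4,6,7}->{2,4,6,7}
Constraint 3 (X + W = U) on D(X)={1,2,3,6} D(W)={2,4,6,7} D(U)={1,2,3,5,6,7}: X {1,2,3,6}->{1,2,3}; W {2,4,6,7}->{2,4,6}; U {1,2,3,5,6,7}->{3,5,6,7}
Constraint 4 (V != W) on D(V)={1,4,5} D(W)={2,4,6}: no change
So after all 4 constraints: D(V) = {1,4,5}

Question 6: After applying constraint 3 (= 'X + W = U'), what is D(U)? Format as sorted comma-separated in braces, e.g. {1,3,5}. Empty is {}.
Constraint 1 (X != W) on D(X)={1,2,3,6} D(W)={1,2,4,6,7}: no change
Constraint 2 (V < W) on D(V)={1,4,5,7} D(W)={1,2,4,6,7}: V {1,4,5,7}->{1,4,5}; W {1,2,4,6,7}->{2,4,6,7}
Constraint 3 (X + W = U) on D(X)={1,2,3,6} D(W)={2,4,6,7} D(U)={1,2,3,5,6,7}: X {1,2,3,6}->{1,2,3}; W {2,4,6,7}->{2,4,6}; U {1,2,3,5,6,7}->{3,5,6,7}
So after constraint 3: D(U) = {3,5,6,7}

Answer: {3,5,6,7}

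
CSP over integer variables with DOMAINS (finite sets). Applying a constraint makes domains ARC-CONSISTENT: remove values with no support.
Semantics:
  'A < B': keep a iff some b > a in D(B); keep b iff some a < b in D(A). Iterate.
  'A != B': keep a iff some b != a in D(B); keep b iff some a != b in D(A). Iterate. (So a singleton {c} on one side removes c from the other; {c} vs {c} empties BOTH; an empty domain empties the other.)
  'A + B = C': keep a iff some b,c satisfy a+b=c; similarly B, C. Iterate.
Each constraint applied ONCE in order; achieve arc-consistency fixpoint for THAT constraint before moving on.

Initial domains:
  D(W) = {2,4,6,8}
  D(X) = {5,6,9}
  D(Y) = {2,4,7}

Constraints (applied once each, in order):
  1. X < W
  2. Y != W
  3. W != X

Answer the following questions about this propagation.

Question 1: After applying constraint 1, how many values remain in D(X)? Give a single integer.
Constraint 1 (X < W) on D(X)={5,6,9} D(W)={2,4,6,8}: X {5,6,9}->{5,6}; W {2,4,6,8}->{6,8}
So after constraint 1: D(X)={5,6}, size = 2

Answer: 2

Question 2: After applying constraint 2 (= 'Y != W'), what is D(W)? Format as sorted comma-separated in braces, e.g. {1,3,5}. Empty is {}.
Constraint 1 (X < W) on D(X)={5,6,9} D(W)={2,4,6,8}: X {5,6,9}->{5,6}; W {2,4,6,8}->{6,8}
Constraint 2 (Y != W) on D(Y)={2,4,7} D(W)={6,8}: no change
So after constraint 2: D(W) = {6,8}

Answer: {6,8}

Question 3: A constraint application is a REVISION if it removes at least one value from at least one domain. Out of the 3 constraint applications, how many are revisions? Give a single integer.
Answer: 1

Derivation:
Constraint 1 (X < W) on D(X)={5,6,9} D(W)={2,4,6,8}: X {5,6,9}->{5,6}; W {2,4,6,8}->{6,8} => REVISION
Constraint 2 (Y != W) on D(Y)={2,4,7} D(W)={6,8}: no change => not a revision
Constraint 3 (W != X) on D(W)={6,8} D(X)={5,6}: no change => not a revision
Total revisions = 1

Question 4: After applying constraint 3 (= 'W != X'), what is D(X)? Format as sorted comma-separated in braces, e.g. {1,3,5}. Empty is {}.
Constraint 1 (X < W) on D(X)={5,6,9} D(W)={2,4,6,8}: X {5,6,9}->{5,6}; W {2,4,6,8}->{6,8}
Constraint 2 (Y != W) on D(Y)={2,4,7} D(W)={6,8}: no change
Constraint 3 (W != X) on D(W)={6,8} D(X)={5,6}: no change
So after constraint 3: D(X) = {5,6}

Answer: {5,6}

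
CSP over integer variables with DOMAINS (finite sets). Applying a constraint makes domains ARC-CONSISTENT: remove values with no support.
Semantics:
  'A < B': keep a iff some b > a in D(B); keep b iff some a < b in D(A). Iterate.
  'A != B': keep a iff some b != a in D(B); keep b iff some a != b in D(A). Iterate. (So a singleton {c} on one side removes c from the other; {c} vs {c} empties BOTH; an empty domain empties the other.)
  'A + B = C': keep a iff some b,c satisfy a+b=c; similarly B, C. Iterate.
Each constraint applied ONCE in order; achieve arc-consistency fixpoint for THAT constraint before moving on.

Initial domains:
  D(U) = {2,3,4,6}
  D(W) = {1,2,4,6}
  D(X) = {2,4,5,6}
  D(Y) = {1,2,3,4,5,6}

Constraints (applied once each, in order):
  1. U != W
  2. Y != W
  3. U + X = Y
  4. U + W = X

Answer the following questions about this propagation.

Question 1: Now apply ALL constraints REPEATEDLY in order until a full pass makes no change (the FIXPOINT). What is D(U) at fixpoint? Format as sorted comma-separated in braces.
Answer: {}

Derivation:
pass 0 (initial): D(U)={2,3,4,6}
pass 1: U {2,3,4,6}->{2,3}; W {1,2,4,6}->{1,2}; X {2,4,5,6}->{4}; Y {1,2,3,4,5,6}->{4,5,6}
pass 2: U {2,3}->{2}; W {1,2}->{2}; Y {4,5,6}->{6}
pass 3: U {2}->{}; W {2}->{}; X {4}->{}; Y {6}->{}
pass 4: no change
Fixpoint after 4 passes: D(U) = {}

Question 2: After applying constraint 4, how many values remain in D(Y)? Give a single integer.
Constraint 1 (U != W) on D(U)={2,3,4,6} D(W)={1,2,4,6}: no change
Constraint 2 (Y != W) on D(Y)={1,2,3,4,5,6} D(W)={1,2,4,6}: no change
Constraint 3 (U + X = Y) on D(U)={2,3,4,6} D(X)={2,4,5,6} D(Y)={1,2,3,4,5,6}: U {2,3,4,6}->{2,3,4}; X {2,4,5,6}->{2,4}; Y {1,2,3,4,5,6}->{4,5,6}
Constraint 4 (U + W = X) on D(U)={2,3,4} D(W)={1,2,4,6} D(X)={2,4}: U {2,3,4}->{2,3}; W {1,2,4,6}->{1,2}; X {2,4}->{4}
So after constraint 4: D(Y)={4,5,6}, size = 3

Answer: 3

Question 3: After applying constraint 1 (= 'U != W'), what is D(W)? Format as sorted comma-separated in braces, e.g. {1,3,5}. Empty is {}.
Constraint 1 (U != W) on D(U)={2,3,4,6} D(W)={1,2,4,6}: no change
So after constraint 1: D(W) = {1,2,4,6}

Answer: {1,2,4,6}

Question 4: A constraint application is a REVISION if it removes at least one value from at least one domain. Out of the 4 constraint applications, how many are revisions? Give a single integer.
Constraint 1 (U != W) on D(U)={2,3,4,6} D(W)={1,2,4,6}: no change => not a revision
Constraint 2 (Y != W) on D(Y)={1,2,3,4,5,6} D(W)={1,2,4,6}: no change => not a revision
Constraint 3 (U + X = Y) on D(U)={2,3,4,6} D(X)={2,4,5,6} D(Y)={1,2,3,4,5,6}: U {2,3,4,6}->{2,3,4}; X {2,4,5,6}->{2,4}; Y {1,2,3,4,5,6}->{4,5,6} => REVISION
Constraint 4 (U + W = X) on D(U)={2,3,4} D(W)={1,2,4,6} D(X)={2,4}: U {2,3,4}->{2,3}; W {1,2,4,6}->{1,2}; X {2,4}->{4} => REVISION
Total revisions = 2

Answer: 2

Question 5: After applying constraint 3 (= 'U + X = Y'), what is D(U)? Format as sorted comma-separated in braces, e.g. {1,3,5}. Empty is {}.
Constraint 1 (U != W) on D(U)={2,3,4,6} D(W)={1,2,4,6}: no change
Constraint 2 (Y != W) on D(Y)={1,2,3,4,5,6} D(W)={1,2,4,6}: no change
Constraint 3 (U + X = Y) on D(U)={2,3,4,6} D(X)={2,4,5,6} D(Y)={1,2,3,4,5,6}: U {2,3,4,6}->{2,3,4}; X {2,4,5,6}->{2,4}; Y {1,2,3,4,5,6}->{4,5,6}
So after constraint 3: D(U) = {2,3,4}

Answer: {2,3,4}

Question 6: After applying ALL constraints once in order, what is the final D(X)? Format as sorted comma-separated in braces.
Constraint 1 (U != W) on D(U)={2,3,4,6} D(W)={1,2,4,6}: no change
Constraint 2 (Y != W) on D(Y)={1,2,3,4,5,6} D(W)={1,2,4,6}: no change
Constraint 3 (U + X = Y) on D(U)={2,3,4,6} D(X)={2,4,5,6} D(Y)={1,2,3,4,5,6}: U {2,3,4,6}->{2,3,4}; X {2,4,5,6}->{2,4}; Y {1,2,3,4,5,6}->{4,5,6}
Constraint 4 (U + W = X) on D(U)={2,3,4} D(W)={1,2,4,6} D(X)={2,4}: U {2,3,4}->{2,3}; W {1,2,4,6}->{1,2}; X {2,4}->{4}
So after all 4 constraints: D(X) = {4}

Answer: {4}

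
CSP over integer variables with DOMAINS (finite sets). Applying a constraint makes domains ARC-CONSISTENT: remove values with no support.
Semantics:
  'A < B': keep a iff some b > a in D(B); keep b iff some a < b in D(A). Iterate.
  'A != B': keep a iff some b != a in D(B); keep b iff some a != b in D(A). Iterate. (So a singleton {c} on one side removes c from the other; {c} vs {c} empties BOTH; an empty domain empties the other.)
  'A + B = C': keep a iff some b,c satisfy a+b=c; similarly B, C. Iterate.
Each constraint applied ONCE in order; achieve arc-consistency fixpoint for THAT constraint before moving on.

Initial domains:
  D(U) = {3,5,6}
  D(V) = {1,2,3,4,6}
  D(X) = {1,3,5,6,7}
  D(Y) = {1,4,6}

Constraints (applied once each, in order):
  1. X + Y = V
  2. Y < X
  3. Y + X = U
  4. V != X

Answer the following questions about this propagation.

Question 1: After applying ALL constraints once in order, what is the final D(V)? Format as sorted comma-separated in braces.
Constraint 1 (X + Y = V) on D(X)={1,3,5,6,7} D(Y)={1,4,6} D(V)={1,2,3,4,6}: X {1,3,5,6,7}->{1,3,5}; Y {1,4,6}->{1}; V {1,2,3,4,6}->{2,4,6}
Constraint 2 (Y < X) on D(Y)={1} D(X)={1,3,5}: X {1,3,5}->{3,5}
Constraint 3 (Y + X = U) on D(Y)={1} D(X)={3,5} D(U)={3,5,6}: X {3,5}->{5}; U {3,5,6}->{6}
Constraint 4 (V != X) on D(V)={2,4,6} D(X)={5}: no change
So after all 4 constraints: D(V) = {2,4,6}

Answer: {2,4,6}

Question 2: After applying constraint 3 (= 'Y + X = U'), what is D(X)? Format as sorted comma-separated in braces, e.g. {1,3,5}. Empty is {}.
Constraint 1 (X + Y = V) on D(X)={1,3,5,6,7} D(Y)={1,4,6} D(V)={1,2,3,4,6}: X {1,3,5,6,7}->{1,3,5}; Y {1,4,6}->{1}; V {1,2,3,4,6}->{2,4,6}
Constraint 2 (Y < X) on D(Y)={1} D(X)={1,3,5}: X {1,3,5}->{3,5}
Constraint 3 (Y + X = U) on D(Y)={1} D(X)={3,5} D(U)={3,5,6}: X {3,5}->{5}; U {3,5,6}->{6}
So after constraint 3: D(X) = {5}

Answer: {5}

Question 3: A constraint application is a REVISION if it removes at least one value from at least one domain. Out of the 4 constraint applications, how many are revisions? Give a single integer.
Constraint 1 (X + Y = V) on D(X)={1,3,5,6,7} D(Y)={1,4,6} D(V)={1,2,3,4,6}: X {1,3,5,6,7}->{1,3,5}; Y {1,4,6}->{1}; V {1,2,3,4,6}->{2,4,6} => REVISION
Constraint 2 (Y < X) on D(Y)={1} D(X)={1,3,5}: X {1,3,5}->{3,5} => REVISION
Constraint 3 (Y + X = U) on D(Y)={1} D(X)={3,5} D(U)={3,5,6}: X {3,5}->{5}; U {3,5,6}->{6} => REVISION
Constraint 4 (V != X) on D(V)={2,4,6} D(X)={5}: no change => not a revision
Total revisions = 3

Answer: 3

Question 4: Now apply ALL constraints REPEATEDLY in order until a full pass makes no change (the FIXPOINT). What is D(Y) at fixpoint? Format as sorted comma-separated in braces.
Answer: {1}

Derivation:
pass 0 (initial): D(Y)={1,4,6}
pass 1: U {3,5,6}->{6}; V {1,2,3,4,6}->{2,4,6}; X {1,3,5,6,7}->{5}; Y {1,4,6}->{1}
pass 2: V {2,4,6}->{6}
pass 3: no change
Fixpoint after 3 passes: D(Y) = {1}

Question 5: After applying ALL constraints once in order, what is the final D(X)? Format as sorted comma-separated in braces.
Constraint 1 (X + Y = V) on D(X)={1,3,5,6,7} D(Y)={1,4,6} D(V)={1,2,3,4,6}: X {1,3,5,6,7}->{1,3,5}; Y {1,4,6}->{1}; V {1,2,3,4,6}->{2,4,6}
Constraint 2 (Y < X) on D(Y)={1} D(X)={1,3,5}: X {1,3,5}->{3,5}
Constraint 3 (Y + X = U) on D(Y)={1} D(X)={3,5} D(U)={3,5,6}: X {3,5}->{5}; U {3,5,6}->{6}
Constraint 4 (V != X) on D(V)={2,4,6} D(X)={5}: no change
So after all 4 constraints: D(X) = {5}

Answer: {5}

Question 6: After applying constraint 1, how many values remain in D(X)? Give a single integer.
Constraint 1 (X + Y = V) on D(X)={1,3,5,6,7} D(Y)={1,4,6} D(V)={1,2,3,4,6}: X {1,3,5,6,7}->{1,3,5}; Y {1,4,6}->{1}; V {1,2,3,4,6}->{2,4,6}
So after constraint 1: D(X)={1,3,5}, size = 3

Answer: 3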